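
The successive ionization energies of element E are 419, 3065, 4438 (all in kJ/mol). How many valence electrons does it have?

1

Look for the largest jump between consecutive ionization energies: IE2/IE1 ≈ 7.3, far larger than any earlier ratio.
That jump marks the point where a core electron is being removed. So the atom has 1 valence electron.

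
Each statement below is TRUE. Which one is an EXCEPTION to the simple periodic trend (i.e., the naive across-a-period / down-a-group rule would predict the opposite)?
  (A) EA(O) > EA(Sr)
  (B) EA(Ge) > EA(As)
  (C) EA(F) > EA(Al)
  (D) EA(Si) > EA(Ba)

(B)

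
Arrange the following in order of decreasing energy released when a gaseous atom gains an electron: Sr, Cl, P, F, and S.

Cl > F > S > P > Sr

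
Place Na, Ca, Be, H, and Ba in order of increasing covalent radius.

Moving right in a period, electrons are added to the same shell under a stronger nuclear pull, so atoms get smaller; moving down, a new shell is opened and atoms get larger.
Neither a single period nor a single group — weigh both effects.
Be > H: the two effects oppose for this pair; the down-group effect wins (102 vs 32 pm).
Na > Be: both effects reinforce here, so Na is clearly the larger of the two.
Ca > Na: period and group pull opposite ways; the down-group shift dominates (171 vs 155 pm).
Ba > Ca: Ba sits below Ca in group 2, so the down-group effect alone puts Ba larger.
Approximate values (pm): H 32, Be 102, Na 155, Ca 171, Ba 196.
So from smallest to largest: H < Be < Na < Ca < Ba.

H < Be < Na < Ca < Ba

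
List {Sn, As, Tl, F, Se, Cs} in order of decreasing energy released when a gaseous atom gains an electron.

F > Se > Sn > As > Cs > Tl

F is in period 2, group 17; As is in period 4, group 15; Se is in period 4, group 16; Sn is in period 5, group 14; Cs is in period 6, group 1; Tl is in period 6, group 13.
Electron affinity generally becomes more exothermic across a period toward the halogens and less exothermic down a group.
Neither a single period nor a single group — weigh both effects.
Cs > Tl: this pair runs against the simple trend — see the exception note.
As > Cs: relative to Cs, both the across-period and down-group shifts push As's electron affinity up.
Sn > As: this pair runs against the simple trend — see the exception note.
Se > Sn: both effects reinforce here, so Se is clearly the higher of the two.
F > Se: relative to Se, both the across-period and down-group shifts push F's electron affinity up.
Note the exception: Cs has a higher electron affinity than Tl, contrary to the simple trend — Tl's ns²np¹ configuration gives only a small electron affinity — the sparsely filled np subshell binds an added electron weakly.
Note the exception: Sn has a higher electron affinity than As, contrary to the simple trend — adding an electron to As's half-filled np³ subshell costs electron-pairing energy.
For reference (kJ/mol): F 328, As 78, Se 195, Sn 107, Cs 46, Tl 19.
So from highest to lowest: F > Se > Sn > As > Cs > Tl.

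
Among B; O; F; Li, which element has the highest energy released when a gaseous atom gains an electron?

F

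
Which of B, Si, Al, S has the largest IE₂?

B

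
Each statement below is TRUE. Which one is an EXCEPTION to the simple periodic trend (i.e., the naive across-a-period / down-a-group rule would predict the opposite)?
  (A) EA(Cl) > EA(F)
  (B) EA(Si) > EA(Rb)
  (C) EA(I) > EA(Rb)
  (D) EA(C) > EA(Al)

The general trend: electron affinity increases across a period and decreases down a group.
(A) Cl (period 3, group 17) vs F (period 2, group 17): the stated order contradicts the simple trend.
(B) Si (period 3, group 14) vs Rb (period 5, group 1): the stated order agrees with the simple trend.
(C) I (period 5, group 17) vs Rb (period 5, group 1): the stated order agrees with the simple trend.
(D) C (period 2, group 14) vs Al (period 3, group 13): the stated order agrees with the simple trend.
The exception is (A): F's small 2p subshell makes the incoming electron feel strong e⁻–e⁻ repulsion, so Cl actually releases more energy on gaining an electron.

(A)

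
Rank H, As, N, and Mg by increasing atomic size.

H is in period 1, group 1; N is in period 2, group 15; Mg is in period 3, group 2; As is in period 4, group 15.
Moving right in a period, electrons are added to the same shell under a stronger nuclear pull, so atoms get smaller; moving down, a new shell is opened and atoms get larger.
These span different periods and groups, so the two trends combine.
N > H: period and group pull opposite ways; the down-group shift dominates (71 vs 32 pm).
As > N: they share group 15; the group trend gives As the larger value.
Mg > As: the two effects oppose for this pair; the across-period effect wins (139 vs 121 pm).
Approximate values (pm): H 32, N 71, Mg 139, As 121.
So from smallest to largest: H < N < As < Mg.

H, N, As, Mg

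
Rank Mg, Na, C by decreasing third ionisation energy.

After 2 electrons have been removed, what remains? Mg²⁺ is the bare [Ne] core; Na²⁺ is already 1 electron into the core; C²⁺ still has 2 valence electrons.
Core electrons are held far more tightly than valence electrons, so Na and Mg top the IE_3 order.
Tabulated IE_3 (kJ/mol): Mg 7733, Na 6910, C 4620.
Hence IE_3: C < Na < Mg.

Mg, Na, C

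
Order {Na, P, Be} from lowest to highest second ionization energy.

Be < P < Na

Consider each +1 ion: Na⁺ is the bare [Ne] core; P⁺ still has 4 valence electrons; Be⁺ still has 1 valence electron.
Breaking into a closed-shell core is much more expensive than removing a leftover valence electron — Na has the largest IE_2 here.
Valence configurations: P⁺ [Ne]3s²3p², Be⁺ [He]2s¹.
Tabulated IE_2 (kJ/mol): Na 4562, P 1907, Be 1757.
Overall IE_2 order: Be < P < Na.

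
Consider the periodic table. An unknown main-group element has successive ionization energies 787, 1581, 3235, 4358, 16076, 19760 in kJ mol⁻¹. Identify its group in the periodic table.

Group 14

Look for the largest jump between consecutive ionization energies: IE5/IE4 ≈ 3.7, far larger than any earlier ratio.
That jump marks the point where a core electron is being removed. So the atom has 4 valence electrons.
A main-group element with 4 valence electrons is in group 14.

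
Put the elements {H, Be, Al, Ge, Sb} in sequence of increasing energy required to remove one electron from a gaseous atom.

Al, Ge, Sb, Be, H

H is in period 1, group 1; Be is in period 2, group 2; Al is in period 3, group 13; Ge is in period 4, group 14; Sb is in period 5, group 15.
Across a period the outer electron is held more tightly (higher IE₁); down a group it sits in a higher shell, more shielded, and comes off more easily.
These sit on a diagonal, where the across-period and down-group effects partly cancel.
Ge > Al: period and group pull opposite ways; the across-period shift dominates (762 vs 578 kJ/mol).
Sb > Ge: the two effects oppose for this pair; the across-period effect wins (831 vs 762 kJ/mol).
Be > Sb: period and group pull opposite ways; the down-group shift dominates (900 vs 831 kJ/mol).
H > Be: the two effects oppose for this pair; the down-group effect wins (1312 vs 900 kJ/mol).
For reference (kJ/mol): H 1312, Be 900, Al 578, Ge 762, Sb 831.
So from lowest to highest: Al < Ge < Sb < Be < H.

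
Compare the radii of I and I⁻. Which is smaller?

I

Forming I⁻ adds 1 electron to I. More electron–electron repulsion in the same shell, with unchanged nuclear charge, lets the cloud expand.
An anion is larger than its parent atom: I⁻ > I.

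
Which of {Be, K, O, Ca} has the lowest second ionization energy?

Ca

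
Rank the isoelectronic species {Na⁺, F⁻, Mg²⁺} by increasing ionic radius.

All of these have 10 electrons, so size is governed by nuclear charge alone: the more protons, the stronger the pull on the same electron cloud, and the smaller the ion.
Nuclear charges: Mg²⁺ (Z=12), Na⁺ (Z=11), F⁻ (Z=9).
Smallest to largest: Mg²⁺ < Na⁺ < F⁻.

Mg²⁺ < Na⁺ < F⁻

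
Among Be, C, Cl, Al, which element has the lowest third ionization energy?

Consider each +2 ion: Be²⁺ is the bare [He] core; C²⁺ still has 2 valence electrons; Cl²⁺ still has 5 valence electrons; Al²⁺ still has 1 valence electron.
Core electrons are held far more tightly than valence electrons, so Be tops the IE_3 order.
Valence configurations: C²⁺ [He]2s², Cl²⁺ [Ne]3s²3p³, Al²⁺ [Ne]3s¹.
Approximate IE_3 values (kJ/mol): Be 14849, C 4620, Cl 3822, Al 2745.
Hence IE_3: Al < Cl < C < Be.

Al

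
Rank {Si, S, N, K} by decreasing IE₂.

K > N > S > Si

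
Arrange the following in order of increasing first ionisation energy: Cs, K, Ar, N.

First ionization energy rises across a period (greater Z_eff holds electrons more tightly) and falls down a group (valence electrons are farther from the nucleus).
Here both period and group differ, so the two effects have to be weighed against each other.
K > Cs: they share group 1; the group trend gives K the larger value.
N > K: both effects reinforce here, so N is clearly the higher of the two.
Ar > N: period and group pull opposite ways; the across-period shift dominates (1521 vs 1402 kJ/mol).
Approximate values (kJ/mol): N 1402, Ar 1521, K 419, Cs 376.
So from lowest to highest: Cs < K < N < Ar.

Cs < K < N < Ar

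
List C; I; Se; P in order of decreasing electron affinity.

I > Se > C > P

Electron affinity generally becomes more exothermic across a period toward the halogens and less exothermic down a group.
These sit on a diagonal, where the across-period and down-group effects partly cancel.
C > P: period and group pull opposite ways; the down-group shift dominates (122 vs 72 kJ/mol).
Se > C: the two effects oppose for this pair; the across-period effect wins (195 vs 122 kJ/mol).
I > Se: period and group pull opposite ways; the across-period shift dominates (295 vs 195 kJ/mol).
Approximate values (kJ/mol): C 122, P 72, Se 195, I 295.
So from highest to lowest: I > Se > C > P.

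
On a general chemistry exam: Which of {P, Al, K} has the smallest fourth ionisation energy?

P

The fourth ionization energy removes an electron from the +3 ion. For each element: P³⁺ still has 2 valence electrons; Al³⁺ is the bare [Ne] core; K³⁺ is already 2 electrons into the core.
Pulling an electron out of a noble-gas core costs far more than removing a remaining valence electron, so K and Al sit at the high end of IE_4.
Approximate IE_4 values (kJ/mol): P 4964, Al 11577, K 5877.
Overall IE_4 order: P < K < Al.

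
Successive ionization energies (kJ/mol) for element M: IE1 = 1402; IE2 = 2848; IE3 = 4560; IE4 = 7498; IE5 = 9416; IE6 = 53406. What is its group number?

Group 15

Look for the largest jump between consecutive ionization energies: IE6/IE5 ≈ 5.7, far larger than any earlier ratio.
That jump marks the point where a core electron is being removed. So the atom has 5 valence electrons.
A main-group element with 5 valence electrons is in group 15.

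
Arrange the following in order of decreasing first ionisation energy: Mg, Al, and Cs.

Mg is in period 3, group 2; Al is in period 3, group 13; Cs is in period 6, group 1.
Across a period the outer electron is held more tightly (higher IE₁); down a group it sits in a higher shell, more shielded, and comes off more easily.
Here both period and group differ, so the two effects have to be weighed against each other.
Al > Cs: both effects reinforce here, so Al is clearly the higher of the two.
Mg > Al: this pair runs against the simple trend — see the exception note.
Note the exception: Mg has a higher first ionization energy than Al, contrary to the simple trend — Al's single 3p electron is easier to remove than one from Mg's filled 3s².
Tabulated first ionization energy (kJ/mol): Mg 738, Al 578, Cs 376.
So from highest to lowest: Mg > Al > Cs.

Mg, Al, Cs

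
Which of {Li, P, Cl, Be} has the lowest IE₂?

Be

After 1 electron has been removed, what remains? Li⁺ is the bare [He] core; P⁺ still has 4 valence electrons; Cl⁺ still has 6 valence electrons; Be⁺ still has 1 valence electron.
Core electrons are held far more tightly than valence electrons, so Li tops the IE_2 order.
Valence configurations: P⁺ [Ne]3s²3p², Cl⁺ [Ne]3s²3p⁴, Be⁺ [He]2s¹.
Approximate IE_2 values (kJ/mol): Li 7298, P 1907, Cl 2298, Be 1757.
Overall IE_2 order: Be < P < Cl < Li.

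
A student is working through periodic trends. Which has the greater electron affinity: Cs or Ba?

Cs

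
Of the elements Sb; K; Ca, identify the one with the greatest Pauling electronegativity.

K is in period 4, group 1; Ca is in period 4, group 2; Sb is in period 5, group 15.
Electronegativity increases across a period and decreases down a group, tracking effective nuclear charge and atomic size.
These span different periods and groups, so the two trends combine.
Ca > K: both are in period 4; the period trend gives Ca the larger value.
Sb > Ca: period and group pull opposite ways; the across-period shift dominates (2.05 vs 1.00).
For reference (Pauling): K 0.82, Ca 1.00, Sb 2.05.
The greatest Pauling electronegativity among these belongs to Sb.

Sb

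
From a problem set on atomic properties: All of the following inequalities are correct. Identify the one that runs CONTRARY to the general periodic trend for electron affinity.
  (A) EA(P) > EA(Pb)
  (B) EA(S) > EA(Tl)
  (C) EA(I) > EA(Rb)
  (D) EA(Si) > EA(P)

(D)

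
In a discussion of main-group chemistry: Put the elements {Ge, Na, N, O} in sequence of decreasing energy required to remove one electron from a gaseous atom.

N > O > Ge > Na

N is in period 2, group 15; O is in period 2, group 16; Na is in period 3, group 1; Ge is in period 4, group 14.
First ionization energy rises across a period (greater Z_eff holds electrons more tightly) and falls down a group (valence electrons are farther from the nucleus).
These span different periods and groups, so the two trends combine.
Ge > Na: the two effects oppose for this pair; the across-period effect wins (762 vs 496 kJ/mol).
O > Ge: both effects reinforce here, so O is clearly the higher of the two.
N > O: this pair runs against the simple trend — see the exception note.
Note the exception: N has a higher first ionization energy than O, contrary to the simple trend — pairing an electron in O's 2p⁴ costs repulsion energy, so O ionizes more easily than half-filled N (2p³).
For reference (kJ/mol): N 1402, O 1314, Na 496, Ge 762.
So from highest to lowest: N > O > Ge > Na.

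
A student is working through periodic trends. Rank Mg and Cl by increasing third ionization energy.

Cl, Mg

After 2 electrons have been removed, what remains? Mg²⁺ is the bare [Ne] core; Cl²⁺ still has 5 valence electrons.
Pulling an electron out of a noble-gas core costs far more than removing a remaining valence electron, so Mg sits at the high end of IE_3.
The numbers (kJ/mol): Mg 7733, Cl 3822.
So the third ionization energies run Cl < Mg.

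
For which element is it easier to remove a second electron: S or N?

Consider each +1 ion: S⁺ still has 5 valence electrons; N⁺ still has 4 valence electrons.
All are still removing valence electrons, so compare the +1 ions as you would atoms: IE_2 generally rises across a period (higher Z_eff) and falls down a group (larger shell), subject to the usual subshell exceptions.
Valence configurations: S⁺ [Ne]3s²3p³, N⁺ [He]2s²2p².
Approximate IE_2 values (kJ/mol): S 2252, N 2856.
Overall IE_2 order: S < N.

S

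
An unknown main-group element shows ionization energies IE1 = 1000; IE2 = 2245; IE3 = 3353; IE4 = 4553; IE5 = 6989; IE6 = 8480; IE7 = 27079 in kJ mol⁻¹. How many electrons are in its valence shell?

Look for the largest jump between consecutive ionization energies: IE7/IE6 ≈ 3.2, far larger than any earlier ratio.
That jump marks the point where a core electron is being removed. So the atom has 6 valence electrons.

6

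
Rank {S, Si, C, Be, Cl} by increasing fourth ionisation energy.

Consider each +3 ion: S³⁺ still has 3 valence electrons; Si³⁺ still has 1 valence electron; C³⁺ still has 1 valence electron; Be³⁺ is already 1 electron into the core; Cl³⁺ still has 4 valence electrons.
Breaking into a closed-shell core is much more expensive than removing a leftover valence electron — Be has the largest IE_4 here.
Valence configurations: S³⁺ [Ne]3s²3p¹, Si³⁺ [Ne]3s¹, C³⁺ [He]2s¹, Cl³⁺ [Ne]3s²3p².
Tabulated IE_4 (kJ/mol): S 4556, Si 4356, C 6223, Be 21007, Cl 5159.
So the fourth ionization energies run Si < S < Cl < C < Be.

Si, S, Cl, C, Be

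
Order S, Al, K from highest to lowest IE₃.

K, S, Al

After 2 electrons have been removed, what remains? S²⁺ still has 4 valence electrons; Al²⁺ still has 1 valence electron; K²⁺ is already 1 electron into the core.
Breaking into a closed-shell core is much more expensive than removing a leftover valence electron — K has the largest IE_3 here.
Valence configurations: S²⁺ [Ne]3s²3p², Al²⁺ [Ne]3s¹.
The numbers (kJ/mol): S 3357, Al 2745, K 4420.
So the third ionization energies run Al < S < K.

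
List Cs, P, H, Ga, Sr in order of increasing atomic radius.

H is in period 1, group 1; P is in period 3, group 15; Ga is in period 4, group 13; Sr is in period 5, group 2; Cs is in period 6, group 1.
Moving right in a period, electrons are added to the same shell under a stronger nuclear pull, so atoms get smaller; moving down, a new shell is opened and atoms get larger.
These span different periods and groups, so the two trends combine.
P > H: the two effects oppose for this pair; the down-group effect wins (111 vs 32 pm).
Ga > P: both effects reinforce here, so Ga is clearly the larger of the two.
Sr > Ga: both effects reinforce here, so Sr is clearly the larger of the two.
Cs > Sr: both effects reinforce here, so Cs is clearly the larger of the two.
Approximate values (pm): H 32, P 111, Ga 124, Sr 185, Cs 232.
So from smallest to largest: H < P < Ga < Sr < Cs.

H, P, Ga, Sr, Cs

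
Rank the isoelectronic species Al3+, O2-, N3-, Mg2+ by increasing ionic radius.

All of these have 10 electrons, so size is governed by nuclear charge alone: the more protons, the stronger the pull on the same electron cloud, and the smaller the ion.
Nuclear charges: Al3+ (Z=13), Mg2+ (Z=12), O2- (Z=8), N3- (Z=7).
Smallest to largest: Al3+ < Mg2+ < O2- < N3-.

Al3+ < Mg2+ < O2- < N3-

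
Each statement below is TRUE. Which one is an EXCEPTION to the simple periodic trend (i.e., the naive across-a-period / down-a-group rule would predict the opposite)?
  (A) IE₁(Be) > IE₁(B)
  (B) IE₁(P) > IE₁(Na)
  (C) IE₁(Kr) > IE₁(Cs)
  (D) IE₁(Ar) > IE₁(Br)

(A)

The general trend: IE₁ increases across a period and decreases down a group.
(A) Be (period 2, group 2) vs B (period 2, group 13): the stated order contradicts the simple trend.
(B) P (period 3, group 15) vs Na (period 3, group 1): the stated order agrees with the simple trend.
(C) Kr (period 4, group 18) vs Cs (period 6, group 1): the stated order agrees with the simple trend.
(D) Ar (period 3, group 18) vs Br (period 4, group 17): the stated order agrees with the simple trend.
The exception is (A): removing B's lone 2p electron is easier than breaking Be's filled 2s².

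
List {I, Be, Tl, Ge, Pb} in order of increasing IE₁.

Be is in period 2, group 2; Ge is in period 4, group 14; I is in period 5, group 17; Tl is in period 6, group 13; Pb is in period 6, group 14.
Removing the outermost electron gets harder across a period and easier down a group.
Neither a single period nor a single group — weigh both effects.
Pb > Tl: both are in period 6; the period trend gives Pb the larger value.
Ge > Pb: they share group 14; the group trend gives Ge the larger value.
Be > Ge: period and group pull opposite ways; the down-group shift dominates (900 vs 762 kJ/mol).
I > Be: the two effects oppose for this pair; the across-period effect wins (1008 vs 900 kJ/mol).
Approximate values (kJ/mol): Be 900, Ge 762, I 1008, Tl 589, Pb 716.
So from lowest to highest: Tl < Pb < Ge < Be < I.

Tl, Pb, Ge, Be, I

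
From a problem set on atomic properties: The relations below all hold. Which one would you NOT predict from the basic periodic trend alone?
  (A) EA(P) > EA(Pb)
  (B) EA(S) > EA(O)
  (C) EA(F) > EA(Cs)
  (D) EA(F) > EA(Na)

(B)

The general trend: electron affinity increases across a period and decreases down a group.
(A) P (period 3, group 15) vs Pb (period 6, group 14): the stated order agrees with the simple trend.
(B) S (period 3, group 16) vs O (period 2, group 16): the stated order contradicts the simple trend.
(C) F (period 2, group 17) vs Cs (period 6, group 1): the stated order agrees with the simple trend.
(D) F (period 2, group 17) vs Na (period 3, group 1): the stated order agrees with the simple trend.
The exception is (B): the compact 2p subshell of O repels the added electron more than S's larger 3p does.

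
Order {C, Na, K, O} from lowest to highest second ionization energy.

After 1 electron has been removed, what remains? C⁺ still has 3 valence electrons; Na⁺ is the bare [Ne] core; K⁺ is the bare [Ar] core; O⁺ still has 5 valence electrons.
Usually core removal costs more than valence removal, but here the competition is close: a tightly held n=2 valence electron can cost more to remove than an n=3 core electron, so the actual values have to decide it.
Valence configurations: C⁺ [He]2s²2p¹, O⁺ [He]2s²2p³.
The numbers (kJ/mol): C 2353, Na 4562, K 3052, O 3388.
Putting it together, IE_2: C < K < O < Na.

C, K, O, Na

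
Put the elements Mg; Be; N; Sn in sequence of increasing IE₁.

First ionization energy rises across a period (greater Z_eff holds electrons more tightly) and falls down a group (valence electrons are farther from the nucleus).
Neither a single period nor a single group — weigh both effects.
Mg > Sn: period and group pull opposite ways; the down-group shift dominates (738 vs 709 kJ/mol).
Be > Mg: Be sits above Mg in group 2, so the down-group effect alone puts Be higher.
N > Be: N lies to the right of Be in period 2, so the across-period effect alone puts N higher.
Approximate values (kJ/mol): Be 900, N 1402, Mg 738, Sn 709.
So from lowest to highest: Sn < Mg < Be < N.

Sn < Mg < Be < N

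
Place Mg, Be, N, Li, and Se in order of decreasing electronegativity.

N > Se > Be > Mg > Li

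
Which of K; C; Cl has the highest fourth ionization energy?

C

The fourth ionization energy removes an electron from the +3 ion. For each element: K³⁺ is already 2 electrons into the core; C³⁺ still has 1 valence electron; Cl³⁺ still has 4 valence electrons.
Usually core removal costs more than valence removal, but here the competition is close: a tightly held n=2 valence electron can cost more to remove than an n=3 core electron, so the actual values have to decide it.
Valence configurations: C³⁺ [He]2s¹, Cl³⁺ [Ne]3s²3p².
Tabulated IE_4 (kJ/mol): K 5877, C 6223, Cl 5159.
Hence IE_4: Cl < K < C.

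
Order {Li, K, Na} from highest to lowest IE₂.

IE_2 is the cost of taking one more electron from the +1 cation: Li⁺ is the bare [He] core; K⁺ is the bare [Ar] core; Na⁺ is the bare [Ne] core.
All of these are removing an electron from a noble-gas core or deeper; the smaller core (lower principal quantum number) is held far more tightly, and within a period the higher nuclear charge binds the same core more tightly.
Approximate IE_2 values (kJ/mol): Li 7298, K 3052, Na 4562.
So the second ionization energies run K < Na < Li.

Li > Na > K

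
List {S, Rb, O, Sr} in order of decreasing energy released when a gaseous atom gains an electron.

S > O > Rb > Sr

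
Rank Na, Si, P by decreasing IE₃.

Na > Si > P

The third ionization energy removes an electron from the +2 ion. For each element: Na²⁺ is already 1 electron into the core; Si²⁺ still has 2 valence electrons; P²⁺ still has 3 valence electrons.
Pulling an electron out of a noble-gas core costs far more than removing a remaining valence electron, so Na sits at the high end of IE_3.
Valence configurations: Si²⁺ [Ne]3s², P²⁺ [Ne]3s²3p¹.
P²⁺ loses a lone 3p electron whereas Si²⁺ must break into a filled 3s² pair, so IE_3(Si) > IE_3(P) even though P has the higher nuclear charge.
Approximate IE_3 values (kJ/mol): Na 6910, Si 3232, P 2914.
Overall IE_3 order: P < Si < Na.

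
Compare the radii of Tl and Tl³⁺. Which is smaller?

Tl³⁺

Forming Tl³⁺ removes 3 electrons from Tl. Fewer electrons for the same nuclear charge means less shielding and a higher Z_eff on the remaining electrons, and for main-group metals the entire outer shell is lost.
A cation is smaller than its parent atom: Tl³⁺ < Tl.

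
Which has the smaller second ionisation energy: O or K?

K

IE_2 is the cost of taking one more electron from the +1 cation: O⁺ still has 5 valence electrons; K⁺ is the bare [Ar] core.
Usually core removal costs more than valence removal, but here the competition is close: a tightly held n=2 valence electron can cost more to remove than an n=3 core electron, so the actual values have to decide it.
Tabulated IE_2 (kJ/mol): O 3388, K 3052.
Hence IE_2: K < O.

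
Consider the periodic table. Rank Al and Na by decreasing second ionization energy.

Consider each +1 ion: Al⁺ still has 2 valence electrons; Na⁺ is the bare [Ne] core.
Core electrons are held far more tightly than valence electrons, so Na tops the IE_2 order.
Approximate IE_2 values (kJ/mol): Al 1817, Na 4562.
Overall IE_2 order: Al < Na.

Na > Al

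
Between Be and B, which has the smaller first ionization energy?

Be is in period 2, group 2; B is in period 2, group 13.
First ionization energy rises across a period (greater Z_eff holds electrons more tightly) and falls down a group (valence electrons are farther from the nucleus).
All lie in period 2; the across-period trend (first ionization energy increases left to right) applies, with the exception below.
Note the exception: Be has a higher first ionization energy than B, contrary to the simple trend — removing B's lone 2p electron is easier than breaking Be's filled 2s².
Approximate values (kJ/mol): Be 900, B 801.
So B has the smaller first ionization energy (B < Be).

B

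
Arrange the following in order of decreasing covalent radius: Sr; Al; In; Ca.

Sr, Ca, In, Al

Al is in period 3, group 13; Ca is in period 4, group 2; Sr is in period 5, group 2; In is in period 5, group 13.
Moving right in a period, electrons are added to the same shell under a stronger nuclear pull, so atoms get smaller; moving down, a new shell is opened and atoms get larger.
Here both period and group differ, so the two effects have to be weighed against each other.
In > Al: In sits below Al in group 13, so the down-group effect alone puts In larger.
Ca > In: the two effects oppose for this pair; the across-period effect wins (171 vs 142 pm).
Sr > Ca: Sr sits below Ca in group 2, so the down-group effect alone puts Sr larger.
Approximate values (pm): Al 126, Ca 171, Sr 185, In 142.
So from largest to smallest: Sr > Ca > In > Al.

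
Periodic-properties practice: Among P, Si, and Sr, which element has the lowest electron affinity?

Si is in period 3, group 14; P is in period 3, group 15; Sr is in period 5, group 2.
EA tends to increase across a period and decrease down a group, though the pattern is less regular than for IE or radius.
Neither a single period nor a single group — weigh both effects.
P > Sr: both effects reinforce here, so P is clearly the higher of the two.
Si > P: this pair runs against the simple trend — see the exception note.
Note the exception: Si has a higher electron affinity than P, contrary to the simple trend — adding an electron to P's half-filled 3p³ is unfavourable, so Si (3p²) has the more exothermic EA.
Tabulated electron affinity (kJ/mol): Si 134, P 72, Sr 5.
The lowest electron affinity among these belongs to Sr.

Sr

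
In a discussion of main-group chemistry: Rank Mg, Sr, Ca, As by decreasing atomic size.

Mg is in period 3, group 2; Ca is in period 4, group 2; As is in period 4, group 15; Sr is in period 5, group 2.
Atomic radius shrinks across a period as nuclear charge pulls the same shell inward, and grows down a group as new shells are added.
Here both period and group differ, so the two effects have to be weighed against each other.
Mg > As: the two effects oppose for this pair; the across-period effect wins (139 vs 121 pm).
Ca > Mg: they share group 2; the group trend gives Ca the larger value.
Sr > Ca: they share group 2; the group trend gives Sr the larger value.
Tabulated atomic radius (pm): Mg 139, Ca 171, As 121, Sr 185.
So from largest to smallest: Sr > Ca > Mg > As.

Sr > Ca > Mg > As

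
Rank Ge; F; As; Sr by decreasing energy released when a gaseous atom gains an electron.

F > Ge > As > Sr

EA tends to increase across a period and decrease down a group, though the pattern is less regular than for IE or radius.
Neither a single period nor a single group — weigh both effects.
As > Sr: relative to Sr, both the across-period and down-group shifts push As's electron affinity up.
Ge > As: this pair runs against the simple trend — see the exception note.
F > Ge: relative to Ge, both the across-period and down-group shifts push F's electron affinity up.
Note the exception: Ge has a higher electron affinity than As, contrary to the simple trend — adding an electron to As's half-filled 4p³ is unfavourable, so Ge (4p²) has the more exothermic EA.
Approximate values (kJ/mol): F 328, Ge 119, As 78, Sr 5.
So from highest to lowest: F > Ge > As > Sr.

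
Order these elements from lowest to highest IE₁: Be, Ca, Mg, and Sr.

Sr < Ca < Mg < Be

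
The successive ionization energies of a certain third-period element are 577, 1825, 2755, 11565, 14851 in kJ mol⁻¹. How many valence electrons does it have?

3

Look for the largest jump between consecutive ionization energies: IE4/IE3 ≈ 4.2, far larger than any earlier ratio.
That jump marks the point where a core electron is being removed. So the atom has 3 valence electrons.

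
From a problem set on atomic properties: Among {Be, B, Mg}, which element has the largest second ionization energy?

B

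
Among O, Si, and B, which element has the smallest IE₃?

Si

IE_3 is the cost of taking one more electron from the +2 cation: O²⁺ still has 4 valence electrons; Si²⁺ still has 2 valence electrons; B²⁺ still has 1 valence electron.
All are still removing valence electrons, so compare the +2 ions as you would atoms: IE_3 generally rises across a period (higher Z_eff) and falls down a group (larger shell), subject to the usual subshell exceptions.
Valence configurations: O²⁺ [He]2s²2p², Si²⁺ [Ne]3s², B²⁺ [He]2s¹.
The numbers (kJ/mol): O 5300, Si 3232, B 3660.
So the third ionization energies run Si < B < O.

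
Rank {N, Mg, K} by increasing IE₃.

IE_3 is the cost of taking one more electron from the +2 cation: N²⁺ still has 3 valence electrons; Mg²⁺ is the bare [Ne] core; K²⁺ is already 1 electron into the core.
Usually core removal costs more than valence removal, but here the competition is close: a tightly held n=2 valence electron can cost more to remove than an n=3 core electron, so the actual values have to decide it.
The numbers (kJ/mol): N 4578, Mg 7733, K 4420.
Hence IE_3: K < N < Mg.

K, N, Mg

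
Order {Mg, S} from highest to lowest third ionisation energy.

Mg > S

Consider each +2 ion: Mg²⁺ is the bare [Ne] core; S²⁺ still has 4 valence electrons.
Core electrons are held far more tightly than valence electrons, so Mg tops the IE_3 order.
The numbers (kJ/mol): Mg 7733, S 3357.
Overall IE_3 order: S < Mg.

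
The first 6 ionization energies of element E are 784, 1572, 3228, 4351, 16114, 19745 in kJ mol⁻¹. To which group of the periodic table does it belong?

Look for the largest jump between consecutive ionization energies: IE5/IE4 ≈ 3.7, far larger than any earlier ratio.
That jump marks the point where a core electron is being removed. So the atom has 4 valence electrons.
A main-group element with 4 valence electrons is in group 14.

Group 14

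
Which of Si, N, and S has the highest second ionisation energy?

The second ionization energy removes an electron from the +1 ion. For each element: Si⁺ still has 3 valence electrons; N⁺ still has 4 valence electrons; S⁺ still has 5 valence electrons.
All are still removing valence electrons, so compare the +1 ions as you would atoms: IE_2 generally rises across a period (higher Z_eff) and falls down a group (larger shell), subject to the usual subshell exceptions.
Valence configurations: Si⁺ [Ne]3s²3p¹, N⁺ [He]2s²2p², S⁺ [Ne]3s²3p³.
The numbers (kJ/mol): Si 1577, N 2856, S 2252.
So the second ionization energies run Si < S < N.

N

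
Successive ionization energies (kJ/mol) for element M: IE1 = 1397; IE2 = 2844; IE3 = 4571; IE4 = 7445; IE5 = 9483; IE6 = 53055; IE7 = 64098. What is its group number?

Group 15

Look for the largest jump between consecutive ionization energies: IE6/IE5 ≈ 5.6, far larger than any earlier ratio.
That jump marks the point where a core electron is being removed. So the atom has 5 valence electrons.
A main-group element with 5 valence electrons is in group 15.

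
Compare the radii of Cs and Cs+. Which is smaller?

Forming Cs+ removes 1 electron from Cs. Fewer electrons for the same nuclear charge means less shielding and a higher Z_eff on the remaining electrons, and for main-group metals the entire outer shell is lost.
A cation is smaller than its parent atom: Cs+ < Cs.

Cs+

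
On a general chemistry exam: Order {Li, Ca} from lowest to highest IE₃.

IE_3 is the cost of taking one more electron from the +2 cation: Li²⁺ is already 1 electron into the core; Ca²⁺ is the bare [Ar] core.
All of these are removing an electron from a noble-gas core or deeper; the smaller core (lower principal quantum number) is held far more tightly, and within a period the higher nuclear charge binds the same core more tightly.
Approximate IE_3 values (kJ/mol): Li 11815, Ca 4912.
So the third ionization energies run Ca < Li.

Ca < Li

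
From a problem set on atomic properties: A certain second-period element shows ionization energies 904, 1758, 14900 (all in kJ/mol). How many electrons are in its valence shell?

Look for the largest jump between consecutive ionization energies: IE3/IE2 ≈ 8.5, far larger than any earlier ratio.
That jump marks the point where a core electron is being removed. So the atom has 2 valence electrons.

2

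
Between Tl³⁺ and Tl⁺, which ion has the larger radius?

Both ions have Z = 81 protons, but Tl³⁺ has lost more electrons, so its remaining electrons feel a larger effective nuclear charge per electron and are pulled in more tightly.
Higher positive charge → smaller ion, so Tl⁺ > Tl³⁺.

Tl⁺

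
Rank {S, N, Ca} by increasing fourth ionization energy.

S < Ca < N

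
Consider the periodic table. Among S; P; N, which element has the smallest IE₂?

After 1 electron has been removed, what remains? S⁺ still has 5 valence electrons; P⁺ still has 4 valence electrons; N⁺ still has 4 valence electrons.
All are still removing valence electrons, so compare the +1 ions as you would atoms: IE_2 generally rises across a period (higher Z_eff) and falls down a group (larger shell), subject to the usual subshell exceptions.
Valence configurations: S⁺ [Ne]3s²3p³, P⁺ [Ne]3s²3p², N⁺ [He]2s²2p².
Tabulated IE_2 (kJ/mol): S 2252, P 1907, N 2856.
Hence IE_2: P < S < N.

P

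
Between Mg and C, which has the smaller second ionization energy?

Mg

Consider each +1 ion: Mg⁺ still has 1 valence electron; C⁺ still has 3 valence electrons.
All are still removing valence electrons, so compare the +1 ions as you would atoms: IE_2 generally rises across a period (higher Z_eff) and falls down a group (larger shell), subject to the usual subshell exceptions.
Valence configurations: Mg⁺ [Ne]3s¹, C⁺ [He]2s²2p¹.
Approximate IE_2 values (kJ/mol): Mg 1451, C 2353.
Putting it together, IE_2: Mg < C.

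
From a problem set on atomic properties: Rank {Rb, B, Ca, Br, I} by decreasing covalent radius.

B is in period 2, group 13; Ca is in period 4, group 2; Br is in period 4, group 17; Rb is in period 5, group 1; I is in period 5, group 17.
Moving right in a period, electrons are added to the same shell under a stronger nuclear pull, so atoms get smaller; moving down, a new shell is opened and atoms get larger.
Neither a single period nor a single group — weigh both effects.
Br > B: period and group pull opposite ways; the down-group shift dominates (114 vs 85 pm).
I > Br: they share group 17; the group trend gives I the larger value.
Ca > I: period and group pull opposite ways; the across-period shift dominates (171 vs 133 pm).
Rb > Ca: relative to Ca, both the across-period and down-group shifts push Rb's atomic radius up.
Tabulated atomic radius (pm): B 85, Ca 171, Br 114, Rb 210, I 133.
So from largest to smallest: Rb > Ca > I > Br > B.

Rb > Ca > I > Br > B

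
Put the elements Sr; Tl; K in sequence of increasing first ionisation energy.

K, Sr, Tl

Across a period the outer electron is held more tightly (higher IE₁); down a group it sits in a higher shell, more shielded, and comes off more easily.
A diagonal step moves right (one effect) and down (the opposite effect) at once.
Sr > K: period and group pull opposite ways; the across-period shift dominates (550 vs 419 kJ/mol).
Tl > Sr: the two effects oppose for this pair; the across-period effect wins (589 vs 550 kJ/mol).
For reference (kJ/mol): K 419, Sr 550, Tl 589.
So from lowest to highest: K < Sr < Tl.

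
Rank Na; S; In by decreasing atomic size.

Na is in period 3, group 1; S is in period 3, group 16; In is in period 5, group 13.
Radius decreases left→right (rising Z_eff, same n) and increases top→bottom (higher n).
Here both period and group differ, so the two effects have to be weighed against each other.
In > S: both effects reinforce here, so In is clearly the larger of the two.
Na > In: period and group pull opposite ways; the across-period shift dominates (155 vs 142 pm).
For reference (pm): Na 155, S 103, In 142.
So from largest to smallest: Na > In > S.

Na, In, S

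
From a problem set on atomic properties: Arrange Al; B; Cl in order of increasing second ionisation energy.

After 1 electron has been removed, what remains? Al⁺ still has 2 valence electrons; B⁺ still has 2 valence electrons; Cl⁺ still has 6 valence electrons.
All are still removing valence electrons, so compare the +1 ions as you would atoms: IE_2 generally rises across a period (higher Z_eff) and falls down a group (larger shell), subject to the usual subshell exceptions.
Valence configurations: Al⁺ [Ne]3s², B⁺ [He]2s², Cl⁺ [Ne]3s²3p⁴.
The numbers (kJ/mol): Al 1817, B 2427, Cl 2298.
So the second ionization energies run Al < Cl < B.

Al < Cl < B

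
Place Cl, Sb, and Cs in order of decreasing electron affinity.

Cl > Sb > Cs

Cl is in period 3, group 17; Sb is in period 5, group 15; Cs is in period 6, group 1.
Atoms with high Z_eff and room in the valence shell (especially the halogens) have the most exothermic electron affinities.
Neither a single period nor a single group — weigh both effects.
Sb > Cs: relative to Cs, both the across-period and down-group shifts push Sb's electron affinity up.
Cl > Sb: relative to Sb, both the across-period and down-group shifts push Cl's electron affinity up.
Tabulated electron affinity (kJ/mol): Cl 349, Sb 103, Cs 46.
So from highest to lowest: Cl > Sb > Cs.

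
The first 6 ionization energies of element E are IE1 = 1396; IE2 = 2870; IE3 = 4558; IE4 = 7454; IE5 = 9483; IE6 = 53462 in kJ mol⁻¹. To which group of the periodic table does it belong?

Group 15

Look for the largest jump between consecutive ionization energies: IE6/IE5 ≈ 5.6, far larger than any earlier ratio.
That jump marks the point where a core electron is being removed. So the atom has 5 valence electrons.
A main-group element with 5 valence electrons is in group 15.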